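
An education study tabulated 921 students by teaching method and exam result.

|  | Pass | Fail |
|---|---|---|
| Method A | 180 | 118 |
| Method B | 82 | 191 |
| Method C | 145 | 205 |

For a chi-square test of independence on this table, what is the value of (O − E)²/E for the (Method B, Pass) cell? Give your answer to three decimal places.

12.377

Row total (Method B) = 273; column total (Pass) = 407; N = 921.
Expected count E = 273 × 407 / 921 = 120.6417.
Contribution = (O − E)²/E = (82 − 120.6417)² / 120.6417 = 12.377.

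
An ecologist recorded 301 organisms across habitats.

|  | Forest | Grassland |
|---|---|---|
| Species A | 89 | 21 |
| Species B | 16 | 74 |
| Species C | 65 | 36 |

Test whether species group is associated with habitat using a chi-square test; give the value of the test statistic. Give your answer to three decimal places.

84.100

Row totals: 110, 90, 101. Column totals: 170, 131. Grand total N = 301.
Expected counts (row total × column total / N):
  Species A, Forest: 110×170/301 = 62.12625
  Species A, Grassland: 110×131/301 = 47.87375
  Species B, Forest: 90×170/301 = 50.83056
  Species B, Grassland: 90×131/301 = 39.16944
  Species C, Forest: 101×170/301 = 57.04319
  Species C, Grassland: 101×131/301 = 43.95681
Contributions (O − E)²/E:
  (89 − 62.12625)²/62.12625 = 11.6247
  (21 − 47.87375)²/47.87375 = 15.0855
  (16 − 50.83056)²/50.83056 = 23.8669
  (74 − 39.16944)²/39.16944 = 30.9723
  (65 − 57.04319)²/57.04319 = 1.1099
  (36 − 43.95681)²/43.95681 = 1.4403
χ² = 11.6247 + 15.0855 + 23.8669 + 30.9723 + 1.1099 + 1.4403 = 84.100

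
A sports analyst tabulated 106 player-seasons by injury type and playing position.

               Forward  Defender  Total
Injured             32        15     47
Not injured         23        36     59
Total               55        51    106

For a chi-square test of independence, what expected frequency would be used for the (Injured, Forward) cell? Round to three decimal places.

24.387

Row total (Injured) = 47; column total (Forward) = 55; grand total N = 106.
Expected count = (row total × column total) / N = 47 × 55 / 106 = 24.387.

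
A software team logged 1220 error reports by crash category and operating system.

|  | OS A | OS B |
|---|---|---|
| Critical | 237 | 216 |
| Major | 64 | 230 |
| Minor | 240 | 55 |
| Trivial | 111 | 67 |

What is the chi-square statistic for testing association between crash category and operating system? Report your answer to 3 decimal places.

Row totals: 453, 294, 295, 178. Column totals: 652, 568. Grand total N = 1220.
Expected counts (row total × column total / N):
  Critical, OS A: 453×652/1220 = 242.0951
  Critical, OS B: 453×568/1220 = 210.9049
  Major, OS A: 294×652/1220 = 157.1213
  Major, OS B: 294×568/1220 = 136.8787
  Minor, OS A: 295×652/1220 = 157.6557
  Minor, OS B: 295×568/1220 = 137.3443
  Trivial, OS A: 178×652/1220 = 95.1279
  Trivial, OS B: 178×568/1220 = 82.8721
Contributions (O − E)²/E:
  (237 − 242.0951)²/242.0951 = 0.1072
  (216 − 210.9049)²/210.9049 = 0.1231
  (64 − 157.1213)²/157.1213 = 55.1903
  (230 − 136.8787)²/136.8787 = 63.3523
  (240 − 157.6557)²/157.6557 = 43.0088
  (55 − 137.3443)²/137.3443 = 49.3692
  (111 − 95.1279)²/95.1279 = 2.6483
  (67 − 82.8721)²/82.8721 = 3.0399
χ² = 0.1072 + 0.1231 + 55.1903 + 63.3523 + 43.0088 + 49.3692 + 2.6483 + 3.0399 = 216.839

216.839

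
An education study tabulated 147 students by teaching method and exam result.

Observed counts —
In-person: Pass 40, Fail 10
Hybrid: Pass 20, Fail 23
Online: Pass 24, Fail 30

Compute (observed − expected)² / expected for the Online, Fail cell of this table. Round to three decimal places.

2.032

Row total (Online) = 54; column total (Fail) = 63; N = 147.
Expected count E = 54 × 63 / 147 = 23.1429.
Contribution = (O − E)²/E = (30 − 23.1429)² / 23.1429 = 2.032.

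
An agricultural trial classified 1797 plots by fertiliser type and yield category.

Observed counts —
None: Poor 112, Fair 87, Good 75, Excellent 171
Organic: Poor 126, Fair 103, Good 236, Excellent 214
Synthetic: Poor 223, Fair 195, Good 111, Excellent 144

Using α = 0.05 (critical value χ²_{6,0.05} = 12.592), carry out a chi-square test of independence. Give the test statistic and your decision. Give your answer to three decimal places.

146.165; reject H₀

Row totals: 445, 679, 673. Column totals: 461, 385, 422, 529. Grand total N = 1797.
Expected counts (row total × column total / N):
  None, Poor: 445×461/1797 = 114.15971
  None, Fair: 445×385/1797 = 95.33945
  None, Good: 445×422/1797 = 104.50195
  None, Excellent: 445×529/1797 = 130.99889
  Organic, Poor: 679×461/1797 = 174.18976
  Organic, Fair: 679×385/1797 = 145.47301
  Organic, Good: 679×422/1797 = 159.45353
  Organic, Excellent: 679×529/1797 = 199.88370
  Synthetic, Poor: 673×461/1797 = 172.65053
  Synthetic, Fair: 673×385/1797 = 144.18753
  Synthetic, Good: 673×422/1797 = 158.04452
  Synthetic, Excellent: 673×529/1797 = 198.11742
Contributions (O − E)²/E:
  (112 − 114.15971)²/114.15971 = 0.0409
  (87 − 95.33945)²/95.33945 = 0.7295
  (75 − 104.50195)²/104.50195 = 8.3287
  (171 − 130.99889)²/130.99889 = 12.2145
  (126 − 174.18976)²/174.18976 = 13.3317
  (103 − 145.47301)²/145.47301 = 12.4006
  (236 − 159.45353)²/159.45353 = 36.7465
  (214 − 199.88370)²/199.88370 = 0.9969
  (223 − 172.65053)²/172.65053 = 14.6832
  (195 − 144.18753)²/144.18753 = 17.9066
  (111 − 158.04452)²/158.04452 = 14.0036
  (144 − 198.11742)²/198.11742 = 14.7826
χ² = 0.0409 + 0.7295 + 8.3287 + 12.2145 + 13.3317 + 12.4006 + 36.7465 + 0.9969 + 14.6832 + 17.9066 + 14.0036 + 14.7826 = 146.165
df = (3−1)(4−1) = 6. Since 146.165 > 12.592, reject the null hypothesis of independence at α = 0.05.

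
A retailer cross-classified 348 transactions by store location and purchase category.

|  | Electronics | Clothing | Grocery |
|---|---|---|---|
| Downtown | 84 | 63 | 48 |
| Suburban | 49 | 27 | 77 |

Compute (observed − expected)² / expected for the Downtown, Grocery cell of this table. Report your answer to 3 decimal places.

Row total (Downtown) = 195; column total (Grocery) = 125; N = 348.
Expected count E = 195 × 125 / 348 = 70.04310.
Contribution = (O − E)²/E = (48 − 70.04310)² / 70.04310 = 6.937.

6.937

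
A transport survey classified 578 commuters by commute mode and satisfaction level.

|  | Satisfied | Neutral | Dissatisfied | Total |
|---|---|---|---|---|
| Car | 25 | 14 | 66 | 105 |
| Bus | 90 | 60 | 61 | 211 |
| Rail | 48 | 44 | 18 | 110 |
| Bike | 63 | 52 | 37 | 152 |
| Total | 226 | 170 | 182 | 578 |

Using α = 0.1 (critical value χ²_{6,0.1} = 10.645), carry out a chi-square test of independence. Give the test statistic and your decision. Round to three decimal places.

66.148; reject H₀

Grand total N = 578.
Expected counts (row total × column total / N):
  Car, Satisfied: 105×226/578 = 41.0554
  Car, Neutral: 105×170/578 = 30.8824
  Car, Dissatisfied: 105×182/578 = 33.0623
  Bus, Satisfied: 211×226/578 = 82.5017
  Bus, Neutral: 211×170/578 = 62.0588
  Bus, Dissatisfied: 211×182/578 = 66.4394
  Rail, Satisfied: 110×226/578 = 43.0104
  Rail, Neutral: 110×170/578 = 32.3529
  Rail, Dissatisfied: 110×182/578 = 34.6367
  Bike, Satisfied: 152×226/578 = 59.4325
  Bike, Neutral: 152×170/578 = 44.7059
  Bike, Dissatisfied: 152×182/578 = 47.8616
Contributions (O − E)²/E:
  (25 − 41.0554)²/41.0554 = 6.2787
  (14 − 30.8824)²/30.8824 = 9.2291
  (66 − 33.0623)²/33.0623 = 32.8136
  (90 − 82.5017)²/82.5017 = 0.6815
  (60 − 62.0588)²/62.0588 = 0.0683
  (61 − 66.4394)²/66.4394 = 0.4453
  (48 − 43.0104)²/43.0104 = 0.5788
  (44 − 32.3529)²/32.3529 = 4.1930
  (18 − 34.6367)²/34.6367 = 7.9909
  (63 − 59.4325)²/59.4325 = 0.2141
  (52 − 44.7059)²/44.7059 = 1.1901
  (37 − 47.8616)²/47.8616 = 2.4649
χ² = 6.2787 + 9.2291 + 32.8136 + 0.6815 + 0.0683 + 0.4453 + 0.5788 + 4.1930 + 7.9909 + 0.2141 + 1.1901 + 2.4649 = 66.148
df = (4−1)(3−1) = 6. Since 66.148 > 10.645, reject the null hypothesis of independence at α = 0.1.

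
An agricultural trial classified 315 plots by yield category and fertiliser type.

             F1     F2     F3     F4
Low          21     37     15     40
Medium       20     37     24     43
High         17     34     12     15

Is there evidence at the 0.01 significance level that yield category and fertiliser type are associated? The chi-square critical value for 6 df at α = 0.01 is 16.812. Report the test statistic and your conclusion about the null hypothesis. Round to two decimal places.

9.71; fail to reject H₀

Row totals: 113, 124, 78. Column totals: 58, 108, 51, 98. Grand total N = 315.
Expected counts (row total × column total / N):
  Low, F1: 113×58/315 = 20.806
  Low, F2: 113×108/315 = 38.743
  Low, F3: 113×51/315 = 18.295
  Low, F4: 113×98/315 = 35.156
  Medium, F1: 124×58/315 = 22.832
  Medium, F2: 124×108/315 = 42.514
  Medium, F3: 124×51/315 = 20.076
  Medium, F4: 124×98/315 = 38.578
  High, F1: 78×58/315 = 14.362
  High, F2: 78×108/315 = 26.743
  High, F3: 78×51/315 = 12.629
  High, F4: 78×98/315 = 24.267
Contributions (O − E)²/E:
  (21 − 20.806)²/20.806 = 0.0018
  (37 − 38.743)²/38.743 = 0.0784
  (15 − 18.295)²/18.295 = 0.5934
  (40 − 35.156)²/35.156 = 0.6674
  (20 − 22.832)²/22.832 = 0.3513
  (37 − 42.514)²/42.514 = 0.7152
  (24 − 20.076)²/20.076 = 0.7670
  (43 − 38.578)²/38.578 = 0.5069
  (17 − 14.362)²/14.362 = 0.4845
  (34 − 26.743)²/26.743 = 1.9693
  (12 − 12.629)²/12.629 = 0.0313
  (15 − 24.267)²/24.267 = 3.5389
χ² = 0.0018 + 0.0784 + 0.5934 + 0.6674 + 0.3513 + 0.7152 + 0.7670 + 0.5069 + 0.4845 + 1.9693 + 0.0313 + 3.5389 = 9.71
df = (3−1)(4−1) = 6. Since 9.71 < 16.812, fail to reject the null hypothesis of independence at α = 0.01.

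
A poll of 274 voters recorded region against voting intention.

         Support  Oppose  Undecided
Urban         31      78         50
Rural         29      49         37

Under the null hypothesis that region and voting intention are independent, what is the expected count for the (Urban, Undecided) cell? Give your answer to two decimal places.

50.49

Row total (Urban) = 159; column total (Undecided) = 87; grand total N = 274.
Expected count = (row total × column total) / N = 159 × 87 / 274 = 50.49.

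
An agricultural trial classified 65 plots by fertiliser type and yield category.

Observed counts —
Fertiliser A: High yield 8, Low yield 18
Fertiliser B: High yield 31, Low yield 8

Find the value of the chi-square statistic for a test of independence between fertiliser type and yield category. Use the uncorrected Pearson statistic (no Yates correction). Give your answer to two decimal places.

15.43

Row totals: 26, 39. Column totals: 39, 26. Grand total N = 65.
Expected counts (row total × column total / N):
  Fertiliser A, High yield: 26×39/65 = 15.600
  Fertiliser A, Low yield: 26×26/65 = 10.400
  Fertiliser B, High yield: 39×39/65 = 23.400
  Fertiliser B, Low yield: 39×26/65 = 15.600
Contributions (O − E)²/E:
  (8 − 15.600)²/15.600 = 3.7026
  (18 − 10.400)²/10.400 = 5.5538
  (31 − 23.400)²/23.400 = 2.4684
  (8 − 15.600)²/15.600 = 3.7026
χ² = 3.7026 + 5.5538 + 2.4684 + 3.7026 = 15.43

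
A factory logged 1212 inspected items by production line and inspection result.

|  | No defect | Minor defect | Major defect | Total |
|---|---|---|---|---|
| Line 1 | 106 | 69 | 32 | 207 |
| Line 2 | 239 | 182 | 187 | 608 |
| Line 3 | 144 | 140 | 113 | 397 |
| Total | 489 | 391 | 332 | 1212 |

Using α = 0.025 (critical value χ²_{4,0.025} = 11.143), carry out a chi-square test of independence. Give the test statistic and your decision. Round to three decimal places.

Grand total N = 1212.
Expected counts (row total × column total / N):
  Line 1, No defect: 207×489/1212 = 83.5173
  Line 1, Minor defect: 207×391/1212 = 66.7797
  Line 1, Major defect: 207×332/1212 = 56.7030
  Line 2, No defect: 608×489/1212 = 245.3069
  Line 2, Minor defect: 608×391/1212 = 196.1452
  Line 2, Major defect: 608×332/1212 = 166.5479
  Line 3, No defect: 397×489/1212 = 160.1757
  Line 3, Minor defect: 397×391/1212 = 128.0751
  Line 3, Major defect: 397×332/1212 = 108.7492
Contributions (O − E)²/E:
  (106 − 83.5173)²/83.5173 = 6.0523
  (69 − 66.7797)²/66.7797 = 0.0738
  (32 − 56.7030)²/56.7030 = 10.7620
  (239 − 245.3069)²/245.3069 = 0.1622
  (182 − 196.1452)²/196.1452 = 1.0201
  (187 − 166.5479)²/166.5479 = 2.5115
  (144 − 160.1757)²/160.1757 = 1.6335
  (140 − 128.0751)²/128.0751 = 1.1103
  (113 − 108.7492)²/108.7492 = 0.1662
χ² = 6.0523 + 0.0738 + 10.7620 + 0.1622 + 1.0201 + 2.5115 + 1.6335 + 1.1103 + 0.1662 = 23.492
df = (3−1)(3−1) = 4. Since 23.492 > 11.143, reject the null hypothesis of independence at α = 0.025.

23.492; reject H₀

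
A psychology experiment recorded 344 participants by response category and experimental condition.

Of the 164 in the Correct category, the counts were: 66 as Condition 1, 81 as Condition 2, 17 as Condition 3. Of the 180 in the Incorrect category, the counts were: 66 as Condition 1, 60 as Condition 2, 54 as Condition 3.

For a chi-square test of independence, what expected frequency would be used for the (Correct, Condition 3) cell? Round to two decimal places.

33.85

Row total (Correct) = 164; column total (Condition 3) = 71; grand total N = 344.
Expected count = (row total × column total) / N = 164 × 71 / 344 = 33.85.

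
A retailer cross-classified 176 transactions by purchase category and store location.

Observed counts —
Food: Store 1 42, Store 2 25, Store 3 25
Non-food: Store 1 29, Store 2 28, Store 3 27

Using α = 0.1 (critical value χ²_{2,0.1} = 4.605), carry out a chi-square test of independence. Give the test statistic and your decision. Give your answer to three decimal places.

2.268; fail to reject H₀

Row totals: 92, 84. Column totals: 71, 53, 52. Grand total N = 176.
Expected counts (row total × column total / N):
  Food, Store 1: 92×71/176 = 37.1136
  Food, Store 2: 92×53/176 = 27.7045
  Food, Store 3: 92×52/176 = 27.1818
  Non-food, Store 1: 84×71/176 = 33.8864
  Non-food, Store 2: 84×53/176 = 25.2955
  Non-food, Store 3: 84×52/176 = 24.8182
Contributions (O − E)²/E:
  (42 − 37.1136)²/37.1136 = 0.6433
  (25 − 27.7045)²/27.7045 = 0.2640
  (25 − 27.1818)²/27.1818 = 0.1751
  (29 − 33.8864)²/33.8864 = 0.7046
  (28 − 25.2955)²/25.2955 = 0.2892
  (27 − 24.8182)²/24.8182 = 0.1918
χ² = 0.6433 + 0.2640 + 0.1751 + 0.7046 + 0.2892 + 0.1918 = 2.268
df = (2−1)(3−1) = 2. Since 2.268 < 4.605, fail to reject the null hypothesis of independence at α = 0.1.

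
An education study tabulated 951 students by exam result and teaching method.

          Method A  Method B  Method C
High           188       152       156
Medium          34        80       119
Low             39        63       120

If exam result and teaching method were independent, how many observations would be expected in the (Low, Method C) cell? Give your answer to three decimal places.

92.208

Row total (Low) = 222; column total (Method C) = 395; grand total N = 951.
Expected count = (row total × column total) / N = 222 × 395 / 951 = 92.208.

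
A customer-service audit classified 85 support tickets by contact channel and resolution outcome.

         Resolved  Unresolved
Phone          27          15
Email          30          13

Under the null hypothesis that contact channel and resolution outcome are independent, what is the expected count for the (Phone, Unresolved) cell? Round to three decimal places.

13.835

Row total (Phone) = 42; column total (Unresolved) = 28; grand total N = 85.
Expected count = (row total × column total) / N = 42 × 28 / 85 = 13.835.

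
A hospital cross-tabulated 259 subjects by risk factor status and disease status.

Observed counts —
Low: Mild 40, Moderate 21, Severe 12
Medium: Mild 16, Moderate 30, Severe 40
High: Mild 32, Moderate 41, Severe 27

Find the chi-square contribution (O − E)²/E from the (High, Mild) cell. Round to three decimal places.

0.115

Row total (High) = 100; column total (Mild) = 88; N = 259.
Expected count E = 100 × 88 / 259 = 33.976834.
Contribution = (O − E)²/E = (32 − 33.976834)² / 33.976834 = 0.115.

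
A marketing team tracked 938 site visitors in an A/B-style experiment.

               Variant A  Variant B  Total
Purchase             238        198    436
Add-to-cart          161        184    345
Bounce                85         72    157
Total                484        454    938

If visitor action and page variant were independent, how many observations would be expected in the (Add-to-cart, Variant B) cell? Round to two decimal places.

Row total (Add-to-cart) = 345; column total (Variant B) = 454; grand total N = 938.
Expected count = (row total × column total) / N = 345 × 454 / 938 = 166.98.

166.98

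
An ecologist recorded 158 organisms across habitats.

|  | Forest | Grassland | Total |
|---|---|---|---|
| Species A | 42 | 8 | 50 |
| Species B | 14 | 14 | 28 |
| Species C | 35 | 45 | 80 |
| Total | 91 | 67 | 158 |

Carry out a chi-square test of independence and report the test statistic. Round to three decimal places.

Grand total N = 158.
Expected counts (row total × column total / N):
  Species A, Forest: 50×91/158 = 28.7975
  Species A, Grassland: 50×67/158 = 21.2025
  Species B, Forest: 28×91/158 = 16.1266
  Species B, Grassland: 28×67/158 = 11.8734
  Species C, Forest: 80×91/158 = 46.0759
  Species C, Grassland: 80×67/158 = 33.9241
Contributions (O − E)²/E:
  (42 − 28.7975)²/28.7975 = 6.0528
  (8 − 21.2025)²/21.2025 = 8.2210
  (14 − 16.1266)²/16.1266 = 0.2804
  (14 − 11.8734)²/11.8734 = 0.3809
  (35 − 46.0759)²/46.0759 = 2.6625
  (45 − 33.9241)²/33.9241 = 3.6162
χ² = 6.0528 + 8.2210 + 0.2804 + 0.3809 + 2.6625 + 3.6162 = 21.214

21.214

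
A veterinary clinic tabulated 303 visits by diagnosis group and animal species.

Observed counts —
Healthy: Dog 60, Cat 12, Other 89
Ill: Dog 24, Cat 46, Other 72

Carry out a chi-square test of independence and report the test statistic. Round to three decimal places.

36.105

Row totals: 161, 142. Column totals: 84, 58, 161. Grand total N = 303.
Expected counts (row total × column total / N):
  Healthy, Dog: 161×84/303 = 44.6337
  Healthy, Cat: 161×58/303 = 30.8185
  Healthy, Other: 161×161/303 = 85.5479
  Ill, Dog: 142×84/303 = 39.3663
  Ill, Cat: 142×58/303 = 27.1815
  Ill, Other: 142×161/303 = 75.4521
Contributions (O − E)²/E:
  (60 − 44.6337)²/44.6337 = 5.2902
  (12 − 30.8185)²/30.8185 = 11.4910
  (89 − 85.5479)²/85.5479 = 0.1393
  (24 − 39.3663)²/39.3663 = 5.9981
  (46 − 27.1815)²/27.1815 = 13.0286
  (72 − 75.4521)²/75.4521 = 0.1579
χ² = 5.2902 + 11.4910 + 0.1393 + 5.9981 + 13.0286 + 0.1579 = 36.105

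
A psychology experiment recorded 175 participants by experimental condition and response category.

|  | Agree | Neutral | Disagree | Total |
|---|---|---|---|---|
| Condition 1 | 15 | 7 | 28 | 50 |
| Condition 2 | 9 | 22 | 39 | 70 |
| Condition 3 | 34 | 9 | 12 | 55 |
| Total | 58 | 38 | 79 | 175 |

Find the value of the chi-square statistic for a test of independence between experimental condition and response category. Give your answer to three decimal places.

37.290

Grand total N = 175.
Expected counts (row total × column total / N):
  Condition 1, Agree: 50×58/175 = 16.5714
  Condition 1, Neutral: 50×38/175 = 10.8571
  Condition 1, Disagree: 50×79/175 = 22.5714
  Condition 2, Agree: 70×58/175 = 23.2000
  Condition 2, Neutral: 70×38/175 = 15.2000
  Condition 2, Disagree: 70×79/175 = 31.6000
  Condition 3, Agree: 55×58/175 = 18.2286
  Condition 3, Neutral: 55×38/175 = 11.9429
  Condition 3, Disagree: 55×79/175 = 24.8286
Contributions (O − E)²/E:
  (15 − 16.5714)²/16.5714 = 0.1490
  (7 − 10.8571)²/10.8571 = 1.3703
  (28 − 22.5714)²/22.5714 = 1.3056
  (9 − 23.2000)²/23.2000 = 8.6914
  (22 − 15.2000)²/15.2000 = 3.0421
  (39 − 31.6000)²/31.6000 = 1.7329
  (34 − 18.2286)²/18.2286 = 13.6454
  (9 − 11.9429)²/11.9429 = 0.7252
  (12 − 24.8286)²/24.8286 = 6.6284
χ² = 0.1490 + 1.3703 + 1.3056 + 8.6914 + 3.0421 + 1.7329 + 13.6454 + 0.7252 + 6.6284 = 37.290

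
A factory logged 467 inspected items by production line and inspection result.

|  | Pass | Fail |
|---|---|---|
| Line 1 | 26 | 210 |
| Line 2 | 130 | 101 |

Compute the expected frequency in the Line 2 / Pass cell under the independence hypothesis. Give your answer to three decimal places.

77.165

Row total (Line 2) = 231; column total (Pass) = 156; grand total N = 467.
Expected count = (row total × column total) / N = 231 × 156 / 467 = 77.165.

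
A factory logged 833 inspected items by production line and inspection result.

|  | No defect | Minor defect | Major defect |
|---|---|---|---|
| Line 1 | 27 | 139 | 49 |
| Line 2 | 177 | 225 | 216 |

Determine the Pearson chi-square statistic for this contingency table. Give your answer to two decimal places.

Row totals: 215, 618. Column totals: 204, 364, 265. Grand total N = 833.
Expected counts (row total × column total / N):
  Line 1, No defect: 215×204/833 = 52.653
  Line 1, Minor defect: 215×364/833 = 93.950
  Line 1, Major defect: 215×265/833 = 68.397
  Line 2, No defect: 618×204/833 = 151.347
  Line 2, Minor defect: 618×364/833 = 270.050
  Line 2, Major defect: 618×265/833 = 196.603
Contributions (O − E)²/E:
  (27 − 52.653)²/52.653 = 12.4984
  (139 − 93.950)²/93.950 = 21.6019
  (49 − 68.397)²/68.397 = 5.5009
  (177 − 151.347)²/151.347 = 4.3481
  (225 − 270.050)²/270.050 = 7.5153
  (216 − 196.603)²/196.603 = 1.9137
χ² = 12.4984 + 21.6019 + 5.5009 + 4.3481 + 7.5153 + 1.9137 = 53.38

53.38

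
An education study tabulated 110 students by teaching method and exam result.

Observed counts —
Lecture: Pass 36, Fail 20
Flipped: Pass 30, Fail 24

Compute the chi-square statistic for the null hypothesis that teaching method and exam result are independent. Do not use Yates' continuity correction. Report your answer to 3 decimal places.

Row totals: 56, 54. Column totals: 66, 44. Grand total N = 110.
Expected counts (row total × column total / N):
  Lecture, Pass: 56×66/110 = 33.6000
  Lecture, Fail: 56×44/110 = 22.4000
  Flipped, Pass: 54×66/110 = 32.4000
  Flipped, Fail: 54×44/110 = 21.6000
Contributions (O − E)²/E:
  (36 − 33.6000)²/33.6000 = 0.1714
  (20 − 22.4000)²/22.4000 = 0.2571
  (30 − 32.4000)²/32.4000 = 0.1778
  (24 − 21.6000)²/21.6000 = 0.2667
χ² = 0.1714 + 0.2571 + 0.1778 + 0.2667 = 0.873

0.873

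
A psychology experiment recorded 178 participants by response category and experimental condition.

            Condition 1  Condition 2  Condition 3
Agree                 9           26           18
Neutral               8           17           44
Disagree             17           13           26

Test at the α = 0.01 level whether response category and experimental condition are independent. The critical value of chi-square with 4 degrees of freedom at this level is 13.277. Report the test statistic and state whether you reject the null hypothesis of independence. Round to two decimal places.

18.86; reject H₀

Row totals: 53, 69, 56. Column totals: 34, 56, 88. Grand total N = 178.
Expected counts (row total × column total / N):
  Agree, Condition 1: 53×34/178 = 10.124
  Agree, Condition 2: 53×56/178 = 16.674
  Agree, Condition 3: 53×88/178 = 26.202
  Neutral, Condition 1: 69×34/178 = 13.180
  Neutral, Condition 2: 69×56/178 = 21.708
  Neutral, Condition 3: 69×88/178 = 34.112
  Disagree, Condition 1: 56×34/178 = 10.697
  Disagree, Condition 2: 56×56/178 = 17.618
  Disagree, Condition 3: 56×88/178 = 27.685
Contributions (O − E)²/E:
  (9 − 10.124)²/10.124 = 0.1248
  (26 − 16.674)²/16.674 = 5.2162
  (18 − 26.202)²/26.202 = 2.5675
  (8 − 13.180)²/13.180 = 2.0358
  (17 − 21.708)²/21.708 = 1.0211
  (44 − 34.112)²/34.112 = 2.8662
  (17 − 10.697)²/10.697 = 3.7139
  (13 − 17.618)²/17.618 = 1.2105
  (26 − 27.685)²/27.685 = 0.1026
χ² = 0.1248 + 5.2162 + 2.5675 + 2.0358 + 1.0211 + 2.8662 + 3.7139 + 1.2105 + 0.1026 = 18.86
df = (3−1)(3−1) = 4. Since 18.86 > 13.277, reject the null hypothesis of independence at α = 0.01.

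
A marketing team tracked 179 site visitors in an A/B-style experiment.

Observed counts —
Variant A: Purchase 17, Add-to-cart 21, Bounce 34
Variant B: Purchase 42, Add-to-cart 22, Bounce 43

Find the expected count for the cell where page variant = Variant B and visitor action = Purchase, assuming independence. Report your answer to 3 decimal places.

Row total (Variant B) = 107; column total (Purchase) = 59; grand total N = 179.
Expected count = (row total × column total) / N = 107 × 59 / 179 = 35.268.

35.268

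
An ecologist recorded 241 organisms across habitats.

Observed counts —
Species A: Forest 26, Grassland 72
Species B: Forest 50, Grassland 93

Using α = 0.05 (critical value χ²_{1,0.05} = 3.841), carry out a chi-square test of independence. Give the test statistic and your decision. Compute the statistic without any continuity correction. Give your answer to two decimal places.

1.92; fail to reject H₀

Row totals: 98, 143. Column totals: 76, 165. Grand total N = 241.
Expected counts (row total × column total / N):
  Species A, Forest: 98×76/241 = 30.905
  Species A, Grassland: 98×165/241 = 67.095
  Species B, Forest: 143×76/241 = 45.095
  Species B, Grassland: 143×165/241 = 97.905
Contributions (O − E)²/E:
  (26 − 30.905)²/30.905 = 0.7785
  (72 − 67.095)²/67.095 = 0.3586
  (50 − 45.095)²/45.095 = 0.5335
  (93 − 97.905)²/97.905 = 0.2457
χ² = 0.7785 + 0.3586 + 0.5335 + 0.2457 = 1.92
df = (2−1)(2−1) = 1. Since 1.92 < 3.841, fail to reject the null hypothesis of independence at α = 0.05.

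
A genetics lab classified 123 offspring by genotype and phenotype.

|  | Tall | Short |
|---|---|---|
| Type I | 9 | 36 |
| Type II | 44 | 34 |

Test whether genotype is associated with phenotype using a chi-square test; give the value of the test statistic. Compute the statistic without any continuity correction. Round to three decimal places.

Row totals: 45, 78. Column totals: 53, 70. Grand total N = 123.
Expected counts (row total × column total / N):
  Type I, Tall: 45×53/123 = 19.3902
  Type I, Short: 45×70/123 = 25.6098
  Type II, Tall: 78×53/123 = 33.6098
  Type II, Short: 78×70/123 = 44.3902
Contributions (O − E)²/E:
  (9 − 19.3902)²/19.3902 = 5.5676
  (36 − 25.6098)²/25.6098 = 4.2154
  (44 − 33.6098)²/33.6098 = 3.2120
  (34 − 44.3902)²/44.3902 = 2.4320
χ² = 5.5676 + 4.2154 + 3.2120 + 2.4320 = 15.427

15.427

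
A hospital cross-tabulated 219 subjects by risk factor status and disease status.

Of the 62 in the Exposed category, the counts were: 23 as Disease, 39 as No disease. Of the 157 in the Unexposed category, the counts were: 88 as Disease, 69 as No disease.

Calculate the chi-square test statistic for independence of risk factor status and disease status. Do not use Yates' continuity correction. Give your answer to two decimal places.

6.39

Row totals: 62, 157. Column totals: 111, 108. Grand total N = 219.
Expected counts (row total × column total / N):
  Exposed, Disease: 62×111/219 = 31.425
  Exposed, No disease: 62×108/219 = 30.575
  Unexposed, Disease: 157×111/219 = 79.575
  Unexposed, No disease: 157×108/219 = 77.425
Contributions (O − E)²/E:
  (23 − 31.425)²/31.425 = 2.2587
  (39 − 30.575)²/30.575 = 2.3215
  (88 − 79.575)²/79.575 = 0.8920
  (69 − 77.425)²/77.425 = 0.9168
χ² = 2.2587 + 2.3215 + 0.8920 + 0.9168 = 6.39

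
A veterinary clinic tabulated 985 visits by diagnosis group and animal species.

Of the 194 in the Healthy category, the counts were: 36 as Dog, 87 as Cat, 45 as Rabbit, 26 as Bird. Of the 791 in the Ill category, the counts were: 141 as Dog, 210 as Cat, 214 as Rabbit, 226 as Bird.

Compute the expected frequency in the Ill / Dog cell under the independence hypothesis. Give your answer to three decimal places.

Row total (Ill) = 791; column total (Dog) = 177; grand total N = 985.
Expected count = (row total × column total) / N = 791 × 177 / 985 = 142.139.

142.139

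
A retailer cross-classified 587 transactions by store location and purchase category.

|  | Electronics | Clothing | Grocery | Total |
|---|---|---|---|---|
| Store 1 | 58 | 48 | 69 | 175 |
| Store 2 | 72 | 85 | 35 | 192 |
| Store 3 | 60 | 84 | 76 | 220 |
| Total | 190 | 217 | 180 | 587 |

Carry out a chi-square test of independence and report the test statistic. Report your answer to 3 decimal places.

Grand total N = 587.
Expected counts (row total × column total / N):
  Store 1, Electronics: 175×190/587 = 56.6440
  Store 1, Clothing: 175×217/587 = 64.6934
  Store 1, Grocery: 175×180/587 = 53.6627
  Store 2, Electronics: 192×190/587 = 62.1465
  Store 2, Clothing: 192×217/587 = 70.9779
  Store 2, Grocery: 192×180/587 = 58.8756
  Store 3, Electronics: 220×190/587 = 71.2095
  Store 3, Clothing: 220×217/587 = 81.3288
  Store 3, Grocery: 220×180/587 = 67.4617
Contributions (O − E)²/E:
  (58 − 56.6440)²/56.6440 = 0.0325
  (48 − 64.6934)²/64.6934 = 4.3075
  (69 − 53.6627)²/53.6627 = 4.3835
  (72 − 62.1465)²/62.1465 = 1.5623
  (85 − 70.9779)²/70.9779 = 2.7701
  (35 − 58.8756)²/58.8756 = 9.6822
  (60 − 71.2095)²/71.2095 = 1.7646
  (84 − 81.3288)²/81.3288 = 0.0877
  (76 − 67.4617)²/67.4617 = 1.0807
χ² = 0.0325 + 4.3075 + 4.3835 + 1.5623 + 2.7701 + 9.6822 + 1.7646 + 0.0877 + 1.0807 = 25.671

25.671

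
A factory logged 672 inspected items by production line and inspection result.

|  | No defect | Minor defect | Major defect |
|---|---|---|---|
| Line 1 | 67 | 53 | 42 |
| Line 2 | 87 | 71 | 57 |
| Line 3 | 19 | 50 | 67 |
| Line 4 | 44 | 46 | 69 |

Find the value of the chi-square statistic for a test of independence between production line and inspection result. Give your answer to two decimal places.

Row totals: 162, 215, 136, 159. Column totals: 217, 220, 235. Grand total N = 672.
Expected counts (row total × column total / N):
  Line 1, No defect: 162×217/672 = 52.312
  Line 1, Minor defect: 162×220/672 = 53.036
  Line 1, Major defect: 162×235/672 = 56.652
  Line 2, No defect: 215×217/672 = 69.427
  Line 2, Minor defect: 215×220/672 = 70.387
  Line 2, Major defect: 215×235/672 = 75.186
  Line 3, No defect: 136×217/672 = 43.917
  Line 3, Minor defect: 136×220/672 = 44.524
  Line 3, Major defect: 136×235/672 = 47.560
  Line 4, No defect: 159×217/672 = 51.344
  Line 4, Minor defect: 159×220/672 = 52.054
  Line 4, Major defect: 159×235/672 = 55.603
Contributions (O − E)²/E:
  (67 − 52.312)²/52.312 = 4.1241
  (53 − 53.036)²/53.036 = 0.0000
  (42 − 56.652)²/56.652 = 3.7895
  (87 − 69.427)²/69.427 = 4.4480
  (71 − 70.387)²/70.387 = 0.0053
  (57 − 75.186)²/75.186 = 4.3988
  (19 − 43.917)²/43.917 = 14.1371
  (50 − 44.524)²/44.524 = 0.6735
  (67 − 47.560)²/47.560 = 7.9460
  (44 − 51.344)²/51.344 = 1.0505
  (46 − 52.054)²/52.054 = 0.7041
  (69 − 55.603)²/55.603 = 3.2279
χ² = 4.1241 + 0.0000 + 3.7895 + 4.4480 + 0.0053 + 4.3988 + 14.1371 + 0.6735 + 7.9460 + 1.0505 + 0.7041 + 3.2279 = 44.50

44.50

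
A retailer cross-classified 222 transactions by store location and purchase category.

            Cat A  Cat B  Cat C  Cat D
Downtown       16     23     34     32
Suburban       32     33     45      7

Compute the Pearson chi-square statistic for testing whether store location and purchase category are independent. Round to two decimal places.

Row totals: 105, 117. Column totals: 48, 56, 79, 39. Grand total N = 222.
Expected counts (row total × column total / N):
  Downtown, Cat A: 105×48/222 = 22.703
  Downtown, Cat B: 105×56/222 = 26.486
  Downtown, Cat C: 105×79/222 = 37.365
  Downtown, Cat D: 105×39/222 = 18.446
  Suburban, Cat A: 117×48/222 = 25.297
  Suburban, Cat B: 117×56/222 = 29.514
  Suburban, Cat C: 117×79/222 = 41.635
  Suburban, Cat D: 117×39/222 = 20.554
Contributions (O − E)²/E:
  (16 − 22.703)²/22.703 = 1.9790
  (23 − 26.486)²/26.486 = 0.4588
  (34 − 37.365)²/37.365 = 0.3030
  (32 − 18.446)²/18.446 = 9.9594
  (32 − 25.297)²/25.297 = 1.7761
  (33 − 29.514)²/29.514 = 0.4117
  (45 − 41.635)²/41.635 = 0.2720
  (7 − 20.554)²/20.554 = 8.9380
χ² = 1.9790 + 0.4588 + 0.3030 + 9.9594 + 1.7761 + 0.4117 + 0.2720 + 8.9380 = 24.10

24.10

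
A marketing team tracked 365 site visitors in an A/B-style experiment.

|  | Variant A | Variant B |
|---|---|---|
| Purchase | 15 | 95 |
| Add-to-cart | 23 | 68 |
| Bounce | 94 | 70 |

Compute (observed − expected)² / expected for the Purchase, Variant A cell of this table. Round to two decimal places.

15.44

Row total (Purchase) = 110; column total (Variant A) = 132; N = 365.
Expected count E = 110 × 132 / 365 = 39.7808.
Contribution = (O − E)²/E = (15 − 39.7808)² / 39.7808 = 15.44.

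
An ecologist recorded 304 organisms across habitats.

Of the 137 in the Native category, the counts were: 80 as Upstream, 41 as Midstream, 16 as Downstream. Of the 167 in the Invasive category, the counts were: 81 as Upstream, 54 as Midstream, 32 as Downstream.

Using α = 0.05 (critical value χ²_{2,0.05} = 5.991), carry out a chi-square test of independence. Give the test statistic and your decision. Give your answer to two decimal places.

4.20; fail to reject H₀

Row totals: 137, 167. Column totals: 161, 95, 48. Grand total N = 304.
Expected counts (row total × column total / N):
  Native, Upstream: 137×161/304 = 72.556
  Native, Midstream: 137×95/304 = 42.812
  Native, Downstream: 137×48/304 = 21.632
  Invasive, Upstream: 167×161/304 = 88.444
  Invasive, Midstream: 167×95/304 = 52.188
  Invasive, Downstream: 167×48/304 = 26.368
Contributions (O − E)²/E:
  (80 − 72.556)²/72.556 = 0.7637
  (41 − 42.812)²/42.812 = 0.0767
  (16 − 21.632)²/21.632 = 1.4663
  (81 − 88.444)²/88.444 = 0.6265
  (54 − 52.188)²/52.188 = 0.0629
  (32 − 26.368)²/26.368 = 1.2030
χ² = 0.7637 + 0.0767 + 1.4663 + 0.6265 + 0.0629 + 1.2030 = 4.20
df = (2−1)(3−1) = 2. Since 4.20 < 5.991, fail to reject the null hypothesis of independence at α = 0.05.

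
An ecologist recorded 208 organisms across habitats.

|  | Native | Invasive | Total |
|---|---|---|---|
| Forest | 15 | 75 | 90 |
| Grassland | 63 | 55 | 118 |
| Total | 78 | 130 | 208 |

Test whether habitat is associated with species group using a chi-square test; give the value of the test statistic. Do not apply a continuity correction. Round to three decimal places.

29.379

Grand total N = 208.
Expected counts (row total × column total / N):
  Forest, Native: 90×78/208 = 33.7500
  Forest, Invasive: 90×130/208 = 56.2500
  Grassland, Native: 118×78/208 = 44.2500
  Grassland, Invasive: 118×130/208 = 73.7500
Contributions (O − E)²/E:
  (15 − 33.7500)²/33.7500 = 10.4167
  (75 − 56.2500)²/56.2500 = 6.2500
  (63 − 44.2500)²/44.2500 = 7.9449
  (55 − 73.7500)²/73.7500 = 4.7669
χ² = 10.4167 + 6.2500 + 7.9449 + 4.7669 = 29.379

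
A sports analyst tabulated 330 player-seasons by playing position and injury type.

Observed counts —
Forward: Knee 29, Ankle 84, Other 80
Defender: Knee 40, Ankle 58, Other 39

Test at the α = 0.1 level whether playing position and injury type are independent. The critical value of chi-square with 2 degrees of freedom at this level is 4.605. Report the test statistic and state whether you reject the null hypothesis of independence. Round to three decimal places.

Row totals: 193, 137. Column totals: 69, 142, 119. Grand total N = 330.
Expected counts (row total × column total / N):
  Forward, Knee: 193×69/330 = 40.3545
  Forward, Ankle: 193×142/330 = 83.0485
  Forward, Other: 193×119/330 = 69.5970
  Defender, Knee: 137×69/330 = 28.6455
  Defender, Ankle: 137×142/330 = 58.9515
  Defender, Other: 137×119/330 = 49.4030
Contributions (O − E)²/E:
  (29 − 40.3545)²/40.3545 = 3.1948
  (84 − 83.0485)²/83.0485 = 0.0109
  (80 − 69.5970)²/69.5970 = 1.5550
  (40 − 28.6455)²/28.6455 = 4.5007
  (58 − 58.9515)²/58.9515 = 0.0154
  (39 − 49.4030)²/49.4030 = 2.1906
χ² = 3.1948 + 0.0109 + 1.5550 + 4.5007 + 0.0154 + 2.1906 = 11.467
df = (2−1)(3−1) = 2. Since 11.467 > 4.605, reject the null hypothesis of independence at α = 0.1.

11.467; reject H₀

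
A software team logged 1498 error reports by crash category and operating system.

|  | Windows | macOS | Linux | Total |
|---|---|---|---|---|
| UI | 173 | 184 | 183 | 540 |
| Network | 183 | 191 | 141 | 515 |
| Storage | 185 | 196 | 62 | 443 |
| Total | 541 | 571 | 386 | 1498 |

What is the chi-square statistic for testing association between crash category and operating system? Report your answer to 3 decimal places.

51.432

Grand total N = 1498.
Expected counts (row total × column total / N):
  UI, Windows: 540×541/1498 = 195.0200
  UI, macOS: 540×571/1498 = 205.8344
  UI, Linux: 540×386/1498 = 139.1455
  Network, Windows: 515×541/1498 = 185.9913
  Network, macOS: 515×571/1498 = 196.3051
  Network, Linux: 515×386/1498 = 132.7036
  Storage, Windows: 443×541/1498 = 159.9887
  Storage, macOS: 443×571/1498 = 168.8605
  Storage, Linux: 443×386/1498 = 114.1509
Contributions (O − E)²/E:
  (173 − 195.0200)²/195.0200 = 2.4863
  (184 − 205.8344)²/205.8344 = 2.3161
  (183 − 139.1455)²/139.1455 = 13.8216
  (183 − 185.9913)²/185.9913 = 0.0481
  (191 − 196.3051)²/196.3051 = 0.1434
  (141 − 132.7036)²/132.7036 = 0.5187
  (185 − 159.9887)²/159.9887 = 3.9101
  (196 − 168.8605)²/168.8605 = 4.3619
  (62 − 114.1509)²/114.1509 = 23.8256
χ² = 2.4863 + 2.3161 + 13.8216 + 0.0481 + 0.1434 + 0.5187 + 3.9101 + 4.3619 + 23.8256 = 51.432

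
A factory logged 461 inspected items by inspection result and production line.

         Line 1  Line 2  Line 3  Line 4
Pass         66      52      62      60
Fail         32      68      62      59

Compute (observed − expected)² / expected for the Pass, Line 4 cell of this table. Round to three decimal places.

0.062

Row total (Pass) = 240; column total (Line 4) = 119; N = 461.
Expected count E = 240 × 119 / 461 = 61.9523.
Contribution = (O − E)²/E = (60 − 61.9523)² / 61.9523 = 0.062.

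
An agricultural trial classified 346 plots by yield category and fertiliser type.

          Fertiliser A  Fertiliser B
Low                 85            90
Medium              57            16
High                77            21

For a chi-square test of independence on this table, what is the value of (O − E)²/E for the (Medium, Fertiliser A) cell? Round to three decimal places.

Row total (Medium) = 73; column total (Fertiliser A) = 219; N = 346.
Expected count E = 73 × 219 / 346 = 46.2052.
Contribution = (O − E)²/E = (57 − 46.2052)² / 46.2052 = 2.522.

2.522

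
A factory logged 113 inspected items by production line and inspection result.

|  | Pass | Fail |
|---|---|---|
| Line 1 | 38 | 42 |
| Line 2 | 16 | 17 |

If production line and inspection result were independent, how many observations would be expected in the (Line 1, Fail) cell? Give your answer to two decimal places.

Row total (Line 1) = 80; column total (Fail) = 59; grand total N = 113.
Expected count = (row total × column total) / N = 80 × 59 / 113 = 41.77.

41.77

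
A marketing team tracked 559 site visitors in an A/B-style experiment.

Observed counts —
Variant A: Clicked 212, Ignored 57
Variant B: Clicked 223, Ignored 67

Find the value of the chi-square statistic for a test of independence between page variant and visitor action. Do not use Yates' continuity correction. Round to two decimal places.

0.30

Row totals: 269, 290. Column totals: 435, 124. Grand total N = 559.
Expected counts (row total × column total / N):
  Variant A, Clicked: 269×435/559 = 209.329
  Variant A, Ignored: 269×124/559 = 59.671
  Variant B, Clicked: 290×435/559 = 225.671
  Variant B, Ignored: 290×124/559 = 64.329
Contributions (O − E)²/E:
  (212 − 209.329)²/209.329 = 0.0341
  (57 − 59.671)²/59.671 = 0.1196
  (223 − 225.671)²/225.671 = 0.0316
  (67 − 64.329)²/64.329 = 0.1109
χ² = 0.0341 + 0.1196 + 0.0316 + 0.1109 = 0.30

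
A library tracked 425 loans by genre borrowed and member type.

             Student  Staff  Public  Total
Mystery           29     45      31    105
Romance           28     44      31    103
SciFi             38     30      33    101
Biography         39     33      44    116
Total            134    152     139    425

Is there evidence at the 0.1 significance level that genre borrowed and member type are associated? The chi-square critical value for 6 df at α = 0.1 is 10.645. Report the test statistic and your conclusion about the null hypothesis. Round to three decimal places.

9.628; fail to reject H₀

Grand total N = 425.
Expected counts (row total × column total / N):
  Mystery, Student: 105×134/425 = 33.1059
  Mystery, Staff: 105×152/425 = 37.5529
  Mystery, Public: 105×139/425 = 34.3412
  Romance, Student: 103×134/425 = 32.4753
  Romance, Staff: 103×152/425 = 36.8376
  Romance, Public: 103×139/425 = 33.6871
  SciFi, Student: 101×134/425 = 31.8447
  SciFi, Staff: 101×152/425 = 36.1224
  SciFi, Public: 101×139/425 = 33.0329
  Biography, Student: 116×134/425 = 36.5741
  Biography, Staff: 116×152/425 = 41.4871
  Biography, Public: 116×139/425 = 37.9388
Contributions (O − E)²/E:
  (29 − 33.1059)²/33.1059 = 0.5092
  (45 − 37.5529)²/37.5529 = 1.4768
  (31 − 34.3412)²/34.3412 = 0.3251
  (28 − 32.4753)²/32.4753 = 0.6167
  (44 − 36.8376)²/36.8376 = 1.3926
  (31 − 33.6871)²/33.6871 = 0.2143
  (38 − 31.8447)²/31.8447 = 1.1898
  (30 − 36.1224)²/36.1224 = 1.0377
  (33 − 33.0329)²/33.0329 = 0.0000
  (39 − 36.5741)²/36.5741 = 0.1609
  (33 − 41.4871)²/41.4871 = 1.7362
  (44 − 37.9388)²/37.9388 = 0.9684
χ² = 0.5092 + 1.4768 + 0.3251 + 0.6167 + 1.3926 + 0.2143 + 1.1898 + 1.0377 + 0.0000 + 0.1609 + 1.7362 + 0.9684 = 9.628
df = (4−1)(3−1) = 6. Since 9.628 < 10.645, fail to reject the null hypothesis of independence at α = 0.1.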